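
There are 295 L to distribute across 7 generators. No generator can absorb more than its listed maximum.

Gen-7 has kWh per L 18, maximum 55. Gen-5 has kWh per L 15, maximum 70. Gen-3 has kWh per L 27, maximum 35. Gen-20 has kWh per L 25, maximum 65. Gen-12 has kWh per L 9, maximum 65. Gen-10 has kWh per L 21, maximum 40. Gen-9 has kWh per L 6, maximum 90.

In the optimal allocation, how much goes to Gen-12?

30

Rank by kWh per L: Gen-3 27 > Gen-20 25 > Gen-10 21 > Gen-7 18 > Gen-5 15 > Gen-12 9 > Gen-9 6.
Gen-3 takes 35 to reach its cap of 35 → 260 left.
Give Gen-20 65 to hit its cap of 65 → 195 left.
Gen-10: +40 to 40 (cap) → 155 left.
Gen-7 takes 55 to reach its cap of 55 → 100 left.
Gen-5 takes 70 to reach its cap of 70 → 30 left.
Gen-12: +30 (room for 65) → 30. Pool exhausted.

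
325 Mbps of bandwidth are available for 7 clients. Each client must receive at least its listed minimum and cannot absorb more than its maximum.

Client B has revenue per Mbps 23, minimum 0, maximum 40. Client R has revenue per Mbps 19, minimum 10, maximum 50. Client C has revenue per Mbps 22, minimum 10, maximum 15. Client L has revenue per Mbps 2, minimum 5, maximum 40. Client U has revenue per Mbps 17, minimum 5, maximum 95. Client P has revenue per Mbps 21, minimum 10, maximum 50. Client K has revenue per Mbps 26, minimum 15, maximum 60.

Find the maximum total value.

Meeting every minimum uses 0+10+10+5+5+10+15 = 55 Mbps, leaving 270.
Rank by revenue per Mbps: Client K 26 > Client B 23 > Client C 22 > Client P 21 > Client R 19 > Client U 17 > Client L 2.
Client K takes 45 more to reach its cap of 60 → 225 left.
Client B takes 40 more to reach its cap of 40 → 185 left.
Client C takes 5 more to reach its cap of 15 → 180 left.
Give Client P 40 more to hit its cap of 50 → 140 left.
Client R takes 40 more to reach its cap of 50 → 100 left.
Client U takes 90 more to reach its cap of 95 → 10 left.
Only 10 left; Client L takes them to reach 15.
Total = 23×40 + 19×50 + 22×15 + 2×15 + 17×95 + 21×50 + 26×60 = 6455.

6455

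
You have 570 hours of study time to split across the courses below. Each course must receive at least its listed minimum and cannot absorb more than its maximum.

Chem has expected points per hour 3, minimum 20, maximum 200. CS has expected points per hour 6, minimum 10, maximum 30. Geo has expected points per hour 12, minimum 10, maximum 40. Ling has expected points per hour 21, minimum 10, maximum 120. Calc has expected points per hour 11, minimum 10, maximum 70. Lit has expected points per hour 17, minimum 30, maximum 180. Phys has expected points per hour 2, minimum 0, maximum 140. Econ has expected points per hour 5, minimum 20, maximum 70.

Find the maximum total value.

7540

Meeting every minimum uses 20+10+10+10+10+30+0+20 = 110 hours, leaving 460.
Order the courses by expected points per hour: Ling 21 > Lit 17 > Geo 12 > Calc 11 > CS 6 > Econ 5 > Chem 3 > Phys 2.
Give Ling 110 more to hit its cap of 120 — 350 left.
Give Lit 150 more to hit its cap of 180 — 200 left.
Geo takes 30 more to reach its cap of 40 — 170 left.
Calc: +60 to 70 (cap) — 110 left.
CS takes 20 more to reach its cap of 30 — 90 left.
Econ: +50 to 70 (cap) — 40 left.
Chem has room for 180 more but only 40 remain, so it gets 60.
Total = 3×60 + 6×30 + 12×40 + 21×120 + 11×70 + 17×180 + 5×70 = 7540.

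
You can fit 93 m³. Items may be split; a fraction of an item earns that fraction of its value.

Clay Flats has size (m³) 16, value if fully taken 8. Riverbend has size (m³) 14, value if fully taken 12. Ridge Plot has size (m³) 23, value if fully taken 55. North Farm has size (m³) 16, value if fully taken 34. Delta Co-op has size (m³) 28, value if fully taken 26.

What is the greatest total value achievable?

133

Best value per unit of size first: Ridge Plot 55/23≈2.39, North Farm 34/16≈2.12, Delta Co-op 26/28≈0.929, Riverbend 12/14≈0.857, Clay Flats 8/16≈0.5.
Take all of Ridge Plot (23 m³, value 55) — 70 m³ left.
North Farm: take in full, 16 m³ for value 34 — 54 left.
All 28 m³ of Delta Co-op fit (value 26) — 26 remain.
All 14 m³ of Riverbend fit (value 12) — 12 remain.
Fill the last 12 m³ with part of Clay Flats: 12/16 of it earns 6.
Total value = 133.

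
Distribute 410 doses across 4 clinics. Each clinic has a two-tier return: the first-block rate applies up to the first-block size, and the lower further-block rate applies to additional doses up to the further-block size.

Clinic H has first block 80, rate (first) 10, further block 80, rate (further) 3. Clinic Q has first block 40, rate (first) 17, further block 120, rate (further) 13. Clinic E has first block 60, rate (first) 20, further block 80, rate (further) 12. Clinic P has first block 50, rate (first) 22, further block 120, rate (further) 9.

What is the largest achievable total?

6100

Rank every tier by rate: Clinic P/first 22 > Clinic E/first 20 > Clinic Q/first 17 > Clinic Q/second 13 > Clinic E/second 12 > Clinic H/first 10 > Clinic P/second 9 > Clinic H/second 3.
Clinic P/first (22): +50 ; 360 left.
Clinic E first at 20: fill all 60 ; 300 left.
Clinic Q first at 17: fill all 40 ; 260 left.
Clinic Q second at 13: fill all 120 ; 140 left.
Fill Clinic E second block (80 at 12) ; 60 left.
60 remain; put them into Clinic H first at 10.
Total = 22×50 + 20×60 + 17×40 + 13×120 + 12×80 + 10×60 = 6100.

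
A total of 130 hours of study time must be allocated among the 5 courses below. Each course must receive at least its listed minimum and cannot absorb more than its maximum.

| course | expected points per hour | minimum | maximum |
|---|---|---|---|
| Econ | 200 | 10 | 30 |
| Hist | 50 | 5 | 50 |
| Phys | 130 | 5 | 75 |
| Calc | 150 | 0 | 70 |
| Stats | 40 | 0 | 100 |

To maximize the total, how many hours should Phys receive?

25

Meeting every minimum uses 10+5+5+0+0 = 20 hours, leaving 110.
Rank by expected points per hour: Econ 200 > Calc 150 > Phys 130 > Hist 50 > Stats 40.
Give Econ 20 more to hit its cap of 30 → 90 left.
Calc takes 70 more to reach its cap of 70 → 20 left.
Phys: +20 (room for 70) → 25. Pool exhausted.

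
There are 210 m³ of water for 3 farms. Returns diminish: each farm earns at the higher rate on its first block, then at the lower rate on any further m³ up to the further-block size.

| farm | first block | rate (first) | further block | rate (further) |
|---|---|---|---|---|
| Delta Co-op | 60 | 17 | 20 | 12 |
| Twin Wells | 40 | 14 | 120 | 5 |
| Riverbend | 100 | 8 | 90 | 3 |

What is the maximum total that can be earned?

2540

Rank every tier by rate: Delta Co-op/first 17 > Twin Wells/first 14 > Delta Co-op/second 12 > Riverbend/first 8 > Twin Wells/second 5 > Riverbend/second 3.
Delta Co-op/first (17): +60 → 150 left.
Twin Wells/first (14): +40 → 110 left.
Delta Co-op/second (12): +20 → 90 left.
90 remain; put them into Riverbend first at 8.
Total = 17×60 + 14×40 + 12×20 + 8×90 = 2540.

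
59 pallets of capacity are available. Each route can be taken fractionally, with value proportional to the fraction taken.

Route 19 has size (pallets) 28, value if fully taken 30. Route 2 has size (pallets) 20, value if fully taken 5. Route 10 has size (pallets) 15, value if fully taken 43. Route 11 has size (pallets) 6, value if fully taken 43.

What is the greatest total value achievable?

118.5

Rank by value-to-size ratio: Route 11 43/6≈7.17, Route 10 43/15≈2.87, Route 19 30/28≈1.07, Route 2 5/20≈0.25.
Route 11: take in full, 6 pallets for value 43 — 53 left.
Route 10: take in full, 15 pallets for value 43 — 38 left.
Route 19: take in full, 28 pallets for value 30 — 10 left.
Fill the last 10 pallets with part of Route 2: 10/20 of it earns 2.5.
Total value = 118.5.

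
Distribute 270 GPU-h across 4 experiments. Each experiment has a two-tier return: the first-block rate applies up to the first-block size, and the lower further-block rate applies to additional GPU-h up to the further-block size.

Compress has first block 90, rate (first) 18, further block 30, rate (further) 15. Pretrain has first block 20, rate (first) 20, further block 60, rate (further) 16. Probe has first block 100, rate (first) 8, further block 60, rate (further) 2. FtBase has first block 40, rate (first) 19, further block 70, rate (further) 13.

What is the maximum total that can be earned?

Order all 8 blocks by rate: Pretrain/T1 20 > FtBase/T1 19 > Compress/T1 18 > Pretrain/T2 16 > Compress/T2 15 > FtBase/T2 13 > Probe/T1 8 > Probe/T2 2.
Fill Pretrain T1 block (20 at 20) — 250 left.
FtBase T1 at 19: fill all 40 — 210 left.
Compress/T1 (18): +90 — 120 left.
Pretrain/T2 (16): +60 — 60 left.
Fill Compress T2 block (30 at 15) — 30 left.
FtBase/T2: +30 of 70 at 13; pool empty.
Total = 20×20 + 19×40 + 18×90 + 16×60 + 15×30 + 13×30 = 4580.

4580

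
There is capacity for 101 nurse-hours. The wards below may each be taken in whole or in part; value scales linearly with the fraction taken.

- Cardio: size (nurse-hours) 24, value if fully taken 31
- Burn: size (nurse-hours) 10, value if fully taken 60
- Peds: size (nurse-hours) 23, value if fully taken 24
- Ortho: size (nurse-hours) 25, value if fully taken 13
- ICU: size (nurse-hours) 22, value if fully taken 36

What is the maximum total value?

162.44

Rank by value-to-size ratio: Burn 60/10≈6, ICU 36/22≈1.64, Cardio 31/24≈1.29, Peds 24/23≈1.04, Ortho 13/25≈0.52.
Take all of Burn (10 nurse-hours, value 60) → 91 nurse-hours left.
Take all of ICU (22 nurse-hours, value 36) → 69 nurse-hours left.
All 24 nurse-hours of Cardio fit (value 31) → 45 remain.
Take all of Peds (23 nurse-hours, value 24) → 22 nurse-hours left.
22 nurse-hours left: a 22/25 share of Ortho gives 13×22/25 = 11.44.
Total value = 162.44.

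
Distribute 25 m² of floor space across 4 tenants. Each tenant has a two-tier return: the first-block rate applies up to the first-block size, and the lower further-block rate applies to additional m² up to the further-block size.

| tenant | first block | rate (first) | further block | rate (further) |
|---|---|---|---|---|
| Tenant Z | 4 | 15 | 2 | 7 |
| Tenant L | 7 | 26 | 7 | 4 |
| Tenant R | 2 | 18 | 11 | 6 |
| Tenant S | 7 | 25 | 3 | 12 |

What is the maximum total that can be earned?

503

Treat each block as its own option and order by rate: Tenant L/tier1 26 > Tenant S/tier1 25 > Tenant R/tier1 18 > Tenant Z/tier1 15 > Tenant S/tier2 12 > Tenant Z/tier2 7 > Tenant R/tier2 6 > Tenant L/tier2 4.
Tenant L/tier1 (26): +7 ; 18 left.
Fill Tenant S tier1 block (7 at 25) ; 11 left.
Tenant R/tier1 (18): +2 ; 9 left.
Tenant Z tier1 at 15: fill all 4 ; 5 left.
Tenant S/tier2 (12): +3 ; 2 left.
Fill Tenant Z tier2 block (2 at 7) ; 0 left.
Total = 26×7 + 25×7 + 18×2 + 15×4 + 12×3 + 7×2 = 503.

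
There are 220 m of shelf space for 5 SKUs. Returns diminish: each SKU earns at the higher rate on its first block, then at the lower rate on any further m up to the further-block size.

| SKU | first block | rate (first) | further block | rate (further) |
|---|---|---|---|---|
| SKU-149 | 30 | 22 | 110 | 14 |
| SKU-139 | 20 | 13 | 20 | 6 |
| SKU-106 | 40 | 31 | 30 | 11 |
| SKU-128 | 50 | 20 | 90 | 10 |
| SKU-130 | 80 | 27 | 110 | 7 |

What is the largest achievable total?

5340

Treat each block as its own option and order by rate: SKU-106/first 31 > SKU-130/first 27 > SKU-149/first 22 > SKU-128/first 20 > SKU-149/second 14 > SKU-139/first 13 > SKU-106/second 11 > SKU-128/second 10 > SKU-130/second 7 > SKU-139/second 6.
Fill SKU-106 first block (40 at 31) → 180 left.
Fill SKU-130 first block (80 at 27) → 100 left.
Fill SKU-149 first block (30 at 22) → 70 left.
SKU-128 first at 20: fill all 50 → 20 left.
SKU-149/second: +20 of 110 at 14; pool empty.
Total = 31×40 + 27×80 + 22×30 + 20×50 + 14×20 = 5340.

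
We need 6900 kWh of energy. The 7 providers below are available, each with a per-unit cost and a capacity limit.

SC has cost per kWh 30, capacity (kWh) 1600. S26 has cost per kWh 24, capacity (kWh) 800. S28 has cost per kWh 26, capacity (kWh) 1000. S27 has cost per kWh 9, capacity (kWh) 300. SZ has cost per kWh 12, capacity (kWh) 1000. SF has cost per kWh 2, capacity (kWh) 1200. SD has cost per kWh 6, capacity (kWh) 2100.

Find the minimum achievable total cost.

Cheapest first:
SF at 2: take all 1200 kWh — 5700 still needed.
SD at 6: take all 2100 kWh — 3600 still needed.
Take 300 from S27 at 9 — need 3300 more.
SZ (12): use full 1000 — 2300 kWh to go.
S26 at 24: take all 800 kWh — 1500 still needed.
Take 1000 from S28 at 26 — need 500 more.
Take 500 from SC at 30 to finish.
Cost = 1200×2 + 2100×6 + 300×9 + 1000×12 + 800×24 + 1000×26 + 500×30 = 89900.

89900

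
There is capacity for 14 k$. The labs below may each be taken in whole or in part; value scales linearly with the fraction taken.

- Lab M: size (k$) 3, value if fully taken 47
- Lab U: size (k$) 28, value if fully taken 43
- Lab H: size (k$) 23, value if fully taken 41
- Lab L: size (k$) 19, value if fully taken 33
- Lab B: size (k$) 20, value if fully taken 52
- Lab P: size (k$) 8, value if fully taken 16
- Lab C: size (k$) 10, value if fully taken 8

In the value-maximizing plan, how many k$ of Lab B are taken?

11

Rank by value-to-size ratio: Lab M 47/3≈15.7, Lab B 52/20≈2.6, Lab P 16/8≈2, Lab H 41/23≈1.78, Lab L 33/19≈1.74, Lab U 43/28≈1.54, Lab C 8/10≈0.8.
Lab M: take in full, 3 k$ for value 47 — 11 left.
Fill the last 11 k$ with part of Lab B: 11/20 of it earns 28.6.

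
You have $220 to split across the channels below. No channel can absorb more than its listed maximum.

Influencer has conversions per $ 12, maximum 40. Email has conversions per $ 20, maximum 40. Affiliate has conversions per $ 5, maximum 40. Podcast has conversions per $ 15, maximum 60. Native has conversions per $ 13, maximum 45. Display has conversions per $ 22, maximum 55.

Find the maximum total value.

3735

Order the channels by conversions per $: Display 22 > Email 20 > Podcast 15 > Native 13 > Influencer 12 > Affiliate 5.
Display takes 55 to reach its cap of 55 → 165 left.
Give Email 40 to hit its cap of 40 → 125 left.
Podcast: +60 to 60 (cap) → 65 left.
Give Native 45 to hit its cap of 45 → 20 left.
Influencer has room for 40 but only 20 remain, so it gets 20.
Total = 12×20 + 20×40 + 15×60 + 13×45 + 22×55 = 3735.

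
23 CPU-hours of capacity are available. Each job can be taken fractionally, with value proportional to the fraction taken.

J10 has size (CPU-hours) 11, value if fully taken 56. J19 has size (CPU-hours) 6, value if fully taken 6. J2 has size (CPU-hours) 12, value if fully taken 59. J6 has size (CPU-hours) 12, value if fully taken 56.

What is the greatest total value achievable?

115

Rank by value-to-size ratio: J10 56/11≈5.09, J2 59/12≈4.92, J6 56/12≈4.67, J19 6/6≈1.
Take all of J10 (11 CPU-hours, value 56) → 12 CPU-hours left.
All 12 CPU-hours of J2 fit (value 59) → 0 remain.
Total value = 115.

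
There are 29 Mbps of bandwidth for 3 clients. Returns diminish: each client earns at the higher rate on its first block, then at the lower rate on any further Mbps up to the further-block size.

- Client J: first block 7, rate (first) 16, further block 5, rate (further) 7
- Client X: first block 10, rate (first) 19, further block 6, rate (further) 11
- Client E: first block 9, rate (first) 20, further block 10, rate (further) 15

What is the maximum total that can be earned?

527

Order all 6 blocks by rate: Client E/T1 20 > Client X/T1 19 > Client J/T1 16 > Client E/T2 15 > Client X/T2 11 > Client J/T2 7.
Fill Client E T1 block (9 at 20) → 20 left.
Client X T1 at 19: fill all 10 → 10 left.
Client J T1 at 16: fill all 7 → 3 left.
3 remain; put them into Client E T2 at 15.
Total = 20×9 + 19×10 + 16×7 + 15×3 = 527.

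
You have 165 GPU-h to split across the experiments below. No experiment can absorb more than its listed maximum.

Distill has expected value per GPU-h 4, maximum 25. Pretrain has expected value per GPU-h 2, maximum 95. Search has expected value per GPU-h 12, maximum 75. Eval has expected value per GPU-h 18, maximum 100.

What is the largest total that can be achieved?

2580

Rank by expected value per GPU-h: Eval 18 > Search 12 > Distill 4 > Pretrain 2.
Eval takes 100 to reach its cap of 100 → 65 left.
Only 65 left; Search takes them to reach 65.
Total = 12×65 + 18×100 = 2580.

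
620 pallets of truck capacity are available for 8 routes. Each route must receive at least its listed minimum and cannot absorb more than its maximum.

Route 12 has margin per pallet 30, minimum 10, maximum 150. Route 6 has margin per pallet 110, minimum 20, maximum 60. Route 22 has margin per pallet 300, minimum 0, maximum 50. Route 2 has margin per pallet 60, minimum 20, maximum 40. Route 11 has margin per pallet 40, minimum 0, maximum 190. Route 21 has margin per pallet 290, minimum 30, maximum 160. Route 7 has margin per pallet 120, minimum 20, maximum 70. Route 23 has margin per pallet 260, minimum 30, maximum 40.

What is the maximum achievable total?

97100

Meeting every minimum uses 10+20+0+20+0+30+20+30 = 130 pallets, leaving 490.
Rank by margin per pallet: Route 22 300 > Route 21 290 > Route 23 260 > Route 7 120 > Route 6 110 > Route 2 60 > Route 11 40 > Route 12 30.
Route 22: +50 to 50 (cap) → 440 left.
Give Route 21 130 more to hit its cap of 160 → 310 left.
Give Route 23 10 more to hit its cap of 40 → 300 left.
Route 7 takes 50 more to reach its cap of 70 → 250 left.
Give Route 6 40 more to hit its cap of 60 → 210 left.
Route 2: +20 to 40 (cap) → 190 left.
Give Route 11 190 more to hit its cap of 190 → 0 left.
Total = 30×10 + 110×60 + 300×50 + 60×40 + 40×190 + 290×160 + 120×70 + 260×40 = 97100.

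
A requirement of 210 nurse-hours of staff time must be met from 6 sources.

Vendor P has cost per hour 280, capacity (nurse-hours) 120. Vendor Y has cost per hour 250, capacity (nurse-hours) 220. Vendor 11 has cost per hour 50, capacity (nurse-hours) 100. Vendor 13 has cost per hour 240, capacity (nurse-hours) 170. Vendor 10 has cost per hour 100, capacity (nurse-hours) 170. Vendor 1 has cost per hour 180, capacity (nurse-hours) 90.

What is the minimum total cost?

Cheapest first:
Vendor 11 (50): use full 100 → 110 nurse-hours to go.
Vendor 10 (100): take the remaining 110 → done.
Vendor 1, Vendor 13, Vendor Y, Vendor P: unused.
Cost = 100×50 + 110×100 = 16000.

16000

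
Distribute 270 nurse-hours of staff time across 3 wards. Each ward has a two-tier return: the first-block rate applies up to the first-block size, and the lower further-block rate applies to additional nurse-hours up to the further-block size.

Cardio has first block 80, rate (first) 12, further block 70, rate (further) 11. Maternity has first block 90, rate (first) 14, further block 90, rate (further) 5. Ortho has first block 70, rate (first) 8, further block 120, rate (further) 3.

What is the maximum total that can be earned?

Treat each block as its own option and order by rate: Maternity/first 14 > Cardio/first 12 > Cardio/second 11 > Ortho/first 8 > Maternity/second 5 > Ortho/second 3.
Maternity/first (14): +90 — 180 left.
Cardio first at 12: fill all 80 — 100 left.
Cardio second at 11: fill all 70 — 30 left.
Ortho first at 8: only 30 left, fill 30.
Total = 14×90 + 12×80 + 11×70 + 8×30 = 3230.

3230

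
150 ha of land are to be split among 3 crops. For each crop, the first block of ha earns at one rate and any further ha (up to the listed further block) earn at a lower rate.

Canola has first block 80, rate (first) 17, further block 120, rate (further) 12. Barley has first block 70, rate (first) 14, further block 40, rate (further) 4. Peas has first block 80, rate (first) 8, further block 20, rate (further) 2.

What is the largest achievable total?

Treat each block as its own option and order by rate: Canola/T1 17 > Barley/T1 14 > Canola/T2 12 > Peas/T1 8 > Barley/T2 4 > Peas/T2 2.
Fill Canola T1 block (80 at 17) → 70 left.
Barley/T1 (14): +70 → 0 left.
Total = 17×80 + 14×70 = 2340.

2340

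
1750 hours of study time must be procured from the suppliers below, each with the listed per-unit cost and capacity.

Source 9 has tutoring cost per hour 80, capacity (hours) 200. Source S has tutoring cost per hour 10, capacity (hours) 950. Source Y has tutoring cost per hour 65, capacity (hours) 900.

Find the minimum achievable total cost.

61500

Fill from the cheapest supplier first.
Source S (10): use full 950 — 800 hours to go.
Take 800 from Source Y at 65 to finish.
Source 9: unused.
Cost = 950×10 + 800×65 = 61500.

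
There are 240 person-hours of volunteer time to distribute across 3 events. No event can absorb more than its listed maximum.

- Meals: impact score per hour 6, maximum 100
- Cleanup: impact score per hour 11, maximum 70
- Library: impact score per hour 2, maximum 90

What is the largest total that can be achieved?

1510

Highest impact score per hour first: Cleanup 11 > Meals 6 > Library 2.
Cleanup: +70 to 70 (cap) → 170 left.
Meals takes 100 to reach its cap of 100 → 70 left.
Library has room for 90 but only 70 remain, so it gets 70.
Total = 6×100 + 11×70 + 2×70 = 1510.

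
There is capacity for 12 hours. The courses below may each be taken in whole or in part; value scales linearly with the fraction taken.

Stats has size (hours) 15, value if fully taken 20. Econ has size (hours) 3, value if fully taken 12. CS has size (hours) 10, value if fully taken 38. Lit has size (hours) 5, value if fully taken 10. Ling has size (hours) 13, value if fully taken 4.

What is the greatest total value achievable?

46.2

Best value per unit of size first: Econ 12/3≈4, CS 38/10≈3.8, Lit 10/5≈2, Stats 20/15≈1.33, Ling 4/13≈0.308.
All 3 hours of Econ fit (value 12) — 9 remain.
9 hours left: a 9/10 share of CS gives 38×9/10 = 34.2.
Total value = 46.2.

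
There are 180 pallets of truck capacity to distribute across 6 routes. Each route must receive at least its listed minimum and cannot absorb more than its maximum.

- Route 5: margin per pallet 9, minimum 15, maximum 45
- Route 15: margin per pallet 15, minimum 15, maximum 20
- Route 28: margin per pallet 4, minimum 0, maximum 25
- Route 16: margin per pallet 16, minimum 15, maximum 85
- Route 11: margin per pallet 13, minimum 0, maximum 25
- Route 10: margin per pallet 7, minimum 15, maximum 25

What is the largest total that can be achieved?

2405

Meeting every minimum uses 15+15+0+15+0+15 = 60 pallets, leaving 120.
Rank by margin per pallet: Route 16 16 > Route 15 15 > Route 11 13 > Route 5 9 > Route 10 7 > Route 28 4.
Route 16 takes 70 more to reach its cap of 85 ; 50 left.
Give Route 15 5 more to hit its cap of 20 ; 45 left.
Route 11: +25 to 25 (cap) ; 20 left.
Only 20 left; Route 5 takes them to reach 35.
Total = 9×35 + 15×20 + 16×85 + 13×25 + 7×15 = 2405.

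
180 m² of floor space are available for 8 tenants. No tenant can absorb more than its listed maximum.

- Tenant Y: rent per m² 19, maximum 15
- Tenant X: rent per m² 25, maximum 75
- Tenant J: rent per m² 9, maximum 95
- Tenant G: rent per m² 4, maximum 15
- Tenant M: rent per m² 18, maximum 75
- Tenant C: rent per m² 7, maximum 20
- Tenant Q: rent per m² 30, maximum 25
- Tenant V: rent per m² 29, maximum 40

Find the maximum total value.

4520

Highest rent per m² first: Tenant Q 30 > Tenant V 29 > Tenant X 25 > Tenant Y 19 > Tenant M 18 > Tenant J 9 > Tenant C 7 > Tenant G 4.
Give Tenant Q 25 to hit its cap of 25 — 155 left.
Give Tenant V 40 to hit its cap of 40 — 115 left.
Give Tenant X 75 to hit its cap of 75 — 40 left.
Tenant Y takes 15 to reach its cap of 15 — 25 left.
Tenant M has room for 75 but only 25 remain, so it gets 25.
Total = 19×15 + 25×75 + 18×25 + 30×25 + 29×40 = 4520.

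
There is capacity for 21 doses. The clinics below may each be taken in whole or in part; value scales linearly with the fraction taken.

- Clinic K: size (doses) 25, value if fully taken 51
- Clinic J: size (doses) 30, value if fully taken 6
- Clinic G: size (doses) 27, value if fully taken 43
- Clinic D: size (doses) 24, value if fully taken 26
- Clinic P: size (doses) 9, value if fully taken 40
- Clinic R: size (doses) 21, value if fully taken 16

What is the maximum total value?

Rank by value-to-size ratio: Clinic P 40/9≈4.44, Clinic K 51/25≈2.04, Clinic G 43/27≈1.59, Clinic D 26/24≈1.08, Clinic R 16/21≈0.762, Clinic J 6/30≈0.2.
All 9 doses of Clinic P fit (value 40) — 12 remain.
Only 12 doses remain; take 12/25 of Clinic K for value 51×12/25 = 24.48.
Total value = 64.48.

64.48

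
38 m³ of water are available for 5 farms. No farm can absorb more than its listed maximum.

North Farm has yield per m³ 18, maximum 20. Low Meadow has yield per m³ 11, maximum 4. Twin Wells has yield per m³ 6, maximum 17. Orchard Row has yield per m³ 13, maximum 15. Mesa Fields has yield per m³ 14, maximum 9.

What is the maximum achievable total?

Order the farms by yield per m³: North Farm 18 > Mesa Fields 14 > Orchard Row 13 > Low Meadow 11 > Twin Wells 6.
North Farm takes 20 to reach its cap of 20 — 18 left.
Mesa Fields takes 9 to reach its cap of 9 — 9 left.
Orchard Row has room for 15 but only 9 remain, so it gets 9.
Total = 18×20 + 13×9 + 14×9 = 603.

603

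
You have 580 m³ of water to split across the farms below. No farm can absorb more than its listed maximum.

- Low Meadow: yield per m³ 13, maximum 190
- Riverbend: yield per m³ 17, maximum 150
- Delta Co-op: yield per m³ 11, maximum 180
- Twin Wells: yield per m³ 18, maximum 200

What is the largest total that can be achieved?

Rank by yield per m³: Twin Wells 18 > Riverbend 17 > Low Meadow 13 > Delta Co-op 11.
Give Twin Wells 200 to hit its cap of 200 ; 380 left.
Riverbend takes 150 to reach its cap of 150 ; 230 left.
Low Meadow takes 190 to reach its cap of 190 ; 40 left.
Delta Co-op: +40 (room for 180) → 40. Pool exhausted.
Total = 13×190 + 17×150 + 11×40 + 18×200 = 9060.

9060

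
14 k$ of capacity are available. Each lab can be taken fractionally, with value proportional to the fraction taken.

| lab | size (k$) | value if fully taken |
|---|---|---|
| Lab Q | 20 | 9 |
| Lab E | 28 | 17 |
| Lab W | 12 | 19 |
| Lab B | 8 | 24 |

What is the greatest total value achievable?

Sort by value density: Lab B 24/8≈3, Lab W 19/12≈1.58, Lab E 17/28≈0.607, Lab Q 9/20≈0.45.
Take all of Lab B (8 k$, value 24) ; 6 k$ left.
Fill the last 6 k$ with part of Lab W: 6/12 of it earns 9.5.
Total value = 33.5.

33.5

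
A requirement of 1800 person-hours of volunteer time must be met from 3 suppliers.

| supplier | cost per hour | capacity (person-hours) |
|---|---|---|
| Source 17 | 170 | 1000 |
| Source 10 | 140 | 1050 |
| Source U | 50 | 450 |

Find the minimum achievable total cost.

Use suppliers in increasing cost order.
Source U (50): use full 450 → 1350 person-hours to go.
Take 1050 from Source 10 at 140 → need 300 more.
Source 17 (170): take the remaining 300 → done.
Cost = 450×50 + 1050×140 + 300×170 = 220500.

220500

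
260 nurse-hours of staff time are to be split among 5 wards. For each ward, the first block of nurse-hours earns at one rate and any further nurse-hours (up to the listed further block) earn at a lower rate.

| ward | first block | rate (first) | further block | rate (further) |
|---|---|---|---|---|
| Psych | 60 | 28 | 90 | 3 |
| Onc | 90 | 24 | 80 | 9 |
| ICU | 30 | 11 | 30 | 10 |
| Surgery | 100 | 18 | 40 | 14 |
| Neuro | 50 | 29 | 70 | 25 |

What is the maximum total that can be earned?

Treat each block as its own option and order by rate: Neuro/T1 29 > Psych/T1 28 > Neuro/T2 25 > Onc/T1 24 > Surgery/T1 18 > Surgery/T2 14 > ICU/T1 11 > ICU/T2 10 > Onc/T2 9 > Psych/T2 3.
Fill Neuro T1 block (50 at 29) → 210 left.
Psych/T1 (28): +60 → 150 left.
Neuro/T2 (25): +70 → 80 left.
80 remain; put them into Onc T1 at 24.
Total = 29×50 + 28×60 + 25×70 + 24×80 = 6800.

6800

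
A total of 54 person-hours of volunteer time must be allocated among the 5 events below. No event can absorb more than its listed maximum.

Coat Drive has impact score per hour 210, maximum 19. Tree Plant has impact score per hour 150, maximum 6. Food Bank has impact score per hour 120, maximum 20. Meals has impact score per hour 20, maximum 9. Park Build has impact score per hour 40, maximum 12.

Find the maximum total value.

Order the events by impact score per hour: Coat Drive 210 > Tree Plant 150 > Food Bank 120 > Park Build 40 > Meals 20.
Give Coat Drive 19 to hit its cap of 19 — 35 left.
Tree Plant takes 6 to reach its cap of 6 — 29 left.
Food Bank: +20 to 20 (cap) — 9 left.
Park Build has room for 12 but only 9 remain, so it gets 9.
Total = 210×19 + 150×6 + 120×20 + 40×9 = 7650.

7650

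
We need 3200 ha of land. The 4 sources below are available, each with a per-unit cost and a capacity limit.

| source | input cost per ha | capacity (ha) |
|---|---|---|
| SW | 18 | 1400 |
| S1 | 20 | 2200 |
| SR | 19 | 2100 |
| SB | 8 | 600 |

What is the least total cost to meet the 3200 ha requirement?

52800

Use sources in increasing cost order.
SB at 8: take all 600 ha → 2600 still needed.
SW at 18: take all 1400 ha → 1200 still needed.
SR (19): take the remaining 1200 → done.
S1: unused.
Cost = 600×8 + 1400×18 + 1200×19 = 52800.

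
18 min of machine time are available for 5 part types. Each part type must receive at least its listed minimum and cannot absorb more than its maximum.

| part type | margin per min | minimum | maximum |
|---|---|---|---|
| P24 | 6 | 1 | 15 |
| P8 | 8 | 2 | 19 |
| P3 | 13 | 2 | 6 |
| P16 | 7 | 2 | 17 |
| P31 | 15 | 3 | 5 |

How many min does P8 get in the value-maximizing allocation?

Meeting every minimum uses 1+2+2+2+3 = 10 min, leaving 8.
Order the part types by margin per min: P31 15 > P3 13 > P8 8 > P16 7 > P24 6.
Give P31 2 more to hit its cap of 5 — 6 left.
Give P3 4 more to hit its cap of 6 — 2 left.
P8: +2 (room for 17) → 4. Pool exhausted.

4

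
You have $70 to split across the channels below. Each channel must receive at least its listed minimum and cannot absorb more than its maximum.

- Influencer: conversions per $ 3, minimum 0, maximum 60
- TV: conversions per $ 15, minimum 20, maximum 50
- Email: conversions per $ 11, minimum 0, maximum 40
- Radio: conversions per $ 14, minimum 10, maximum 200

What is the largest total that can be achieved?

1030

Meeting every minimum uses 0+20+0+10 = 30 $, leaving 40.
Rank by conversions per $: TV 15 > Radio 14 > Email 11 > Influencer 3.
Give TV 30 more to hit its cap of 50 — 10 left.
Radio has room for 190 more but only 10 remain, so it gets 20.
Total = 15×50 + 14×20 = 1030.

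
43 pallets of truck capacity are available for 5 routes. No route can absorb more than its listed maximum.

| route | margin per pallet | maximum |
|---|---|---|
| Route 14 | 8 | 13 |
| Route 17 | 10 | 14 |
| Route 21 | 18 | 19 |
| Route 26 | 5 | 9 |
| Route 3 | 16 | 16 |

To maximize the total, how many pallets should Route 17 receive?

Rank by margin per pallet: Route 21 18 > Route 3 16 > Route 17 10 > Route 14 8 > Route 26 5.
Route 21 takes 19 to reach its cap of 19 — 24 left.
Route 3 takes 16 to reach its cap of 16 — 8 left.
Route 17: +8 (room for 14) → 8. Pool exhausted.

8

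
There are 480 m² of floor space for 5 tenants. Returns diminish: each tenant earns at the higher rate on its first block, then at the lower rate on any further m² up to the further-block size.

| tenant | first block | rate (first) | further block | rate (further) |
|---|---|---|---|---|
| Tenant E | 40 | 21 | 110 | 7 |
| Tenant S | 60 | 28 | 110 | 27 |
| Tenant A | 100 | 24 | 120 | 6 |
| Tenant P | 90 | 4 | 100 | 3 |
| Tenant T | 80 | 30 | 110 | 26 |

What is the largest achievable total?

Treat each block as its own option and order by rate: Tenant T/T1 30 > Tenant S/T1 28 > Tenant S/T2 27 > Tenant T/T2 26 > Tenant A/T1 24 > Tenant E/T1 21 > Tenant E/T2 7 > Tenant A/T2 6 > Tenant P/T1 4 > Tenant P/T2 3.
Tenant T/T1 (30): +80 — 400 left.
Fill Tenant S T1 block (60 at 28) — 340 left.
Fill Tenant S T2 block (110 at 27) — 230 left.
Tenant T T2 at 26: fill all 110 — 120 left.
Fill Tenant A T1 block (100 at 24) — 20 left.
20 remain; put them into Tenant E T1 at 21.
Total = 30×80 + 28×60 + 27×110 + 26×110 + 24×100 + 21×20 = 12730.

12730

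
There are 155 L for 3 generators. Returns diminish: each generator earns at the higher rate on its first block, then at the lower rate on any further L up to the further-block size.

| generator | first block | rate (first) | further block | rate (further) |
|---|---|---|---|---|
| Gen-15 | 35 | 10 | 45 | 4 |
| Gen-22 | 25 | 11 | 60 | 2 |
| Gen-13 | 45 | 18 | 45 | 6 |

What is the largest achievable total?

1725

Order all 6 blocks by rate: Gen-13/tier1 18 > Gen-22/tier1 11 > Gen-15/tier1 10 > Gen-13/tier2 6 > Gen-15/tier2 4 > Gen-22/tier2 2.
Gen-13/tier1 (18): +45 — 110 left.
Fill Gen-22 tier1 block (25 at 11) — 85 left.
Gen-15/tier1 (10): +35 — 50 left.
Fill Gen-13 tier2 block (45 at 6) — 5 left.
Gen-15/tier2: +5 of 45 at 4; pool empty.
Total = 18×45 + 11×25 + 10×35 + 6×45 + 4×5 = 1725.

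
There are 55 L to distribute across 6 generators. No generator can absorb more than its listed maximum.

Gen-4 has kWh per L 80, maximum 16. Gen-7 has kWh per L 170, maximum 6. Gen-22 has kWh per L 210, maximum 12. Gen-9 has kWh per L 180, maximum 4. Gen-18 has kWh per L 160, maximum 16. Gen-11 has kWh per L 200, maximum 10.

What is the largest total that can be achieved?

9380

Highest kWh per L first: Gen-22 210 > Gen-11 200 > Gen-9 180 > Gen-7 170 > Gen-18 160 > Gen-4 80.
Gen-22 takes 12 to reach its cap of 12 ; 43 left.
Gen-11: +10 to 10 (cap) ; 33 left.
Give Gen-9 4 to hit its cap of 4 ; 29 left.
Gen-7 takes 6 to reach its cap of 6 ; 23 left.
Give Gen-18 16 to hit its cap of 16 ; 7 left.
Gen-4 has room for 16 but only 7 remain, so it gets 7.
Total = 80×7 + 170×6 + 210×12 + 180×4 + 160×16 + 200×10 = 9380.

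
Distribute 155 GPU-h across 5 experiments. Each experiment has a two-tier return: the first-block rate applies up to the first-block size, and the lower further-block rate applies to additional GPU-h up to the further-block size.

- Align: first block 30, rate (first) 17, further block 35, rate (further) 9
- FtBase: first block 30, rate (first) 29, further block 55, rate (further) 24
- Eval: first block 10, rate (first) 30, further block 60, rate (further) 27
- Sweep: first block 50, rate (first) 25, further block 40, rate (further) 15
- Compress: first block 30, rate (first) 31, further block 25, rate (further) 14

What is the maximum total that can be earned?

4345

Order all 10 blocks by rate: Compress/tier1 31 > Eval/tier1 30 > FtBase/tier1 29 > Eval/tier2 27 > Sweep/tier1 25 > FtBase/tier2 24 > Align/tier1 17 > Sweep/tier2 15 > Compress/tier2 14 > Align/tier2 9.
Fill Compress tier1 block (30 at 31) ; 125 left.
Eval tier1 at 30: fill all 10 ; 115 left.
Fill FtBase tier1 block (30 at 29) ; 85 left.
Eval/tier2 (27): +60 ; 25 left.
25 remain; put them into Sweep tier1 at 25.
Total = 31×30 + 30×10 + 29×30 + 27×60 + 25×25 = 4345.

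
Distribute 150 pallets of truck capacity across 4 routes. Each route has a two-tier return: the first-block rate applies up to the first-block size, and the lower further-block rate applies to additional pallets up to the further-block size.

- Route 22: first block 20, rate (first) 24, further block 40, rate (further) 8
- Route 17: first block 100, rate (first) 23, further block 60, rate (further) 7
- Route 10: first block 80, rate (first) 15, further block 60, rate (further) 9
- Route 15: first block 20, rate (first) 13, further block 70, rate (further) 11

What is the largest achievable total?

Order all 8 blocks by rate: Route 22/tier1 24 > Route 17/tier1 23 > Route 10/tier1 15 > Route 15/tier1 13 > Route 15/tier2 11 > Route 10/tier2 9 > Route 22/tier2 8 > Route 17/tier2 7.
Fill Route 22 tier1 block (20 at 24) → 130 left.
Route 17/tier1 (23): +100 → 30 left.
Route 10 tier1 at 15: only 30 left, fill 30.
Total = 24×20 + 23×100 + 15×30 = 3230.

3230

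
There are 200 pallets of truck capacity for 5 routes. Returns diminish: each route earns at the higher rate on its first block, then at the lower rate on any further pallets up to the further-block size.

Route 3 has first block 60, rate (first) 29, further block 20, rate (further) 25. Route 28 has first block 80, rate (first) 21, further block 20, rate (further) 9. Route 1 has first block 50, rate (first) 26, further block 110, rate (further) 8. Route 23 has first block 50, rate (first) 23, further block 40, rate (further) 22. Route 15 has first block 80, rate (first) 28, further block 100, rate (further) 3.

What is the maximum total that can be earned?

Rank every tier by rate: Route 3/first 29 > Route 15/first 28 > Route 1/first 26 > Route 3/second 25 > Route 23/first 23 > Route 23/second 22 > Route 28/first 21 > Route 28/second 9 > Route 1/second 8 > Route 15/second 3.
Route 3 first at 29: fill all 60 ; 140 left.
Fill Route 15 first block (80 at 28) ; 60 left.
Route 1 first at 26: fill all 50 ; 10 left.
10 remain; put them into Route 3 second at 25.
Total = 29×60 + 28×80 + 26×50 + 25×10 = 5530.

5530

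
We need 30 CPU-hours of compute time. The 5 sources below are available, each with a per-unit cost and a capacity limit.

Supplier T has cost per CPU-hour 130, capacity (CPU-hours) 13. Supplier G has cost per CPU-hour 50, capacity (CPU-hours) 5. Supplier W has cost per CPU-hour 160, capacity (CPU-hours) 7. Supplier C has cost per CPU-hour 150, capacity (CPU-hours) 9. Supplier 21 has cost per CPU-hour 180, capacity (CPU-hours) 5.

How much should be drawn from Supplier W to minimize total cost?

3

Fill from the cheapest source first.
Supplier G at 50: take all 5 CPU-hours → 25 still needed.
Supplier T at 130: take all 13 CPU-hours → 12 still needed.
Supplier C (150): use full 9 → 3 CPU-hours to go.
Supplier W at 160: take 3 of its 7 → requirement met.
Supplier 21: unused.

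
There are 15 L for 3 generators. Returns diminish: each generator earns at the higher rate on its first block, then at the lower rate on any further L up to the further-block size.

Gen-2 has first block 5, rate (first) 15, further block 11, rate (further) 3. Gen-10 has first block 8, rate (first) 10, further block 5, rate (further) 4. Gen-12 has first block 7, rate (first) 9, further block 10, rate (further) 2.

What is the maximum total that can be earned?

Order all 6 blocks by rate: Gen-2/tier1 15 > Gen-10/tier1 10 > Gen-12/tier1 9 > Gen-10/tier2 4 > Gen-2/tier2 3 > Gen-12/tier2 2.
Gen-2/tier1 (15): +5 ; 10 left.
Fill Gen-10 tier1 block (8 at 10) ; 2 left.
Gen-12 tier1 at 9: only 2 left, fill 2.
Total = 15×5 + 10×8 + 9×2 = 173.

173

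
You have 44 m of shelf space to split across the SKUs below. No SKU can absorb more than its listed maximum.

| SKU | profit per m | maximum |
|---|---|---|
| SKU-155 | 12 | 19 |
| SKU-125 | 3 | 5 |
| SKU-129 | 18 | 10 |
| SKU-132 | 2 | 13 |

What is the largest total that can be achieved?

Rank by profit per m: SKU-129 18 > SKU-155 12 > SKU-125 3 > SKU-132 2.
Give SKU-129 10 to hit its cap of 10 ; 34 left.
SKU-155 takes 19 to reach its cap of 19 ; 15 left.
Give SKU-125 5 to hit its cap of 5 ; 10 left.
Only 10 left; SKU-132 takes them to reach 10.
Total = 12×19 + 3×5 + 18×10 + 2×10 = 443.

443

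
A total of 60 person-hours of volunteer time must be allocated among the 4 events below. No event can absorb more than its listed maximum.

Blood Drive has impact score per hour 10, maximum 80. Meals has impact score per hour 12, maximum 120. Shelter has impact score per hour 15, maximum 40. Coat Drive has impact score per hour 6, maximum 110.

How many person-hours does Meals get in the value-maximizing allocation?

Order the events by impact score per hour: Shelter 15 > Meals 12 > Blood Drive 10 > Coat Drive 6.
Shelter: +40 to 40 (cap) — 20 left.
Meals has room for 120 but only 20 remain, so it gets 20.

20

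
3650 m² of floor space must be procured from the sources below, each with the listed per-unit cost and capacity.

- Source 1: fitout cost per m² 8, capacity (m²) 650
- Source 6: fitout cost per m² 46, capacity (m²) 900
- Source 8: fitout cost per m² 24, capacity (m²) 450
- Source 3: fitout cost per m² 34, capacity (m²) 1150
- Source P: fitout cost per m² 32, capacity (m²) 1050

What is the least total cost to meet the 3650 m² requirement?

104800

Cheapest first:
Source 1 (8): use full 650 → 3000 m² to go.
Source 8 (24): use full 450 → 2550 m² to go.
Take 1050 from Source P at 32 → need 1500 more.
Take 1150 from Source 3 at 34 → need 350 more.
Source 6 (46): take the remaining 350 → done.
Cost = 650×8 + 450×24 + 1050×32 + 1150×34 + 350×46 = 104800.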